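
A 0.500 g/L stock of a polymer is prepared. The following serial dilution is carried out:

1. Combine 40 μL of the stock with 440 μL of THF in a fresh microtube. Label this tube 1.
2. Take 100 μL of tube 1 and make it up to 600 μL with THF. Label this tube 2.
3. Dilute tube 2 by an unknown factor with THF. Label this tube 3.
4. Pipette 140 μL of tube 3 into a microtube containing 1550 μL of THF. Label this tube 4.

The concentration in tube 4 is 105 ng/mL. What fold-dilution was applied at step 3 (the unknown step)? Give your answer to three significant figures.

Step 1: 40 μL + 440 μL = 480 μL total → factor 480/40 = 12
Step 2: 100 μL brought to 600 μL → factor 600/100 = 6
Step 3: unknown factor x
Step 4: 140 μL + 1550 μL = 1690 μL total → factor 1690/140 = 12.071
Product of known-step factors = 869.14
Overall factor = 0.500 g/L / (105 ng/mL) = 4761.9
x = 4761.9 / 869.14 = 5.48

5.48-fold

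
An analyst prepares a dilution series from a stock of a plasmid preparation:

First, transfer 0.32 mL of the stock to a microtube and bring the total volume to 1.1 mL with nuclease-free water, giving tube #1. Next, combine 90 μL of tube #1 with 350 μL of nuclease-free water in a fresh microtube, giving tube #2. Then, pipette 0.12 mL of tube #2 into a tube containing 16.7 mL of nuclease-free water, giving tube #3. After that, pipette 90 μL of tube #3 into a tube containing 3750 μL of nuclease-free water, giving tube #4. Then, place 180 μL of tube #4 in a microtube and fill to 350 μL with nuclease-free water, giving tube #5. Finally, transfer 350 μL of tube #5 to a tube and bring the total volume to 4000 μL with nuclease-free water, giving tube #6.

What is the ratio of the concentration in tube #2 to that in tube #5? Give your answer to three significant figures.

Step 1: 0.32 mL brought to 1.1 mL → factor 1.1/0.32 = 3.4375
Step 2: 90 μL + 350 μL = 440 μL total → factor 440/90 = 4.8889
Step 3: 0.12 mL + 16.7 mL = 16.82 mL total → factor 16.82/0.12 = 140.17
Step 4: 90 μL + 3750 μL = 3840 μL total → factor 3840/90 = 42.667
Step 5: 180 μL brought to 350 μL → factor 350/180 = 1.9444
Dilution factor to tube #2 = 16.806; to tube #5 = 1.9543 × 10^5
[tube #2]/[tube #5] = (factor to tube #5)/(factor to tube #2) = 1.9543 × 10^5/16.806 = 1.16 × 10^4

1.16 × 10^4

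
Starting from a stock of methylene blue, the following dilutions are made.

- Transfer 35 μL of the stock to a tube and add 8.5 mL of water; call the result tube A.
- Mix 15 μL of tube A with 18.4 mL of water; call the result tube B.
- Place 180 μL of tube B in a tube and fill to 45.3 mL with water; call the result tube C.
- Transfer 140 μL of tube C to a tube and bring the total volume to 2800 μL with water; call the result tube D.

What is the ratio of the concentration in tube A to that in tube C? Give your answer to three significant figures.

3.09 × 10^5

Step 1: 35 μL + 8.5 mL = 8535 μL total → factor 8535/35 = 243.86
Step 2: 15 μL + 18.4 mL = 18415 μL total → factor 18415/15 = 1227.7
Step 3: 180 μL brought to 45.3 mL → factor 45300/180 = 251.67
Dilution factor to tube A = 243.86; to tube C = 7.5343 × 10^7
[tube A]/[tube C] = (factor to tube C)/(factor to tube A) = 7.5343 × 10^7/243.86 = 3.09 × 10^5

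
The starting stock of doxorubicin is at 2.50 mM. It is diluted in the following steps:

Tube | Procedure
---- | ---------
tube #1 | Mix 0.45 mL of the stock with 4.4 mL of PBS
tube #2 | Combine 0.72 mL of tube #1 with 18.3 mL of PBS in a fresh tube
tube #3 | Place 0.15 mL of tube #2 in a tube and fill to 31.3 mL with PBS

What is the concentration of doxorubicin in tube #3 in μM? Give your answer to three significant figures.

0.0421 μM

Step 1: 0.45 mL + 4.4 mL = 4.85 mL total → factor 4.85/0.45 = 10.778
Step 2: 0.72 mL + 18.3 mL = 19.02 mL total → factor 19.02/0.72 = 26.417
Step 3: 0.15 mL brought to 31.3 mL → factor 31.3/0.15 = 208.67
Overall dilution factor = 10.778 × 26.417 × 208.67 = 59410
Final = 2.50 mM / 59410 = 4.208 × 10^-5 mM = 0.0421 μM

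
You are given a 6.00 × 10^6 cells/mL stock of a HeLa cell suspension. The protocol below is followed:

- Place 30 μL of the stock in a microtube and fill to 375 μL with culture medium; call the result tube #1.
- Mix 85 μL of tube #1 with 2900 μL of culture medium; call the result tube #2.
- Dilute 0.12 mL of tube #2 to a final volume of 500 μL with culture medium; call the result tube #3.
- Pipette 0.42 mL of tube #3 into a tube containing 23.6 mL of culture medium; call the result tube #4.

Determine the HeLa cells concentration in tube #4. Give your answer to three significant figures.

57.4 cells/mL

Step 1: 30 μL brought to 375 μL → factor 375/30 = 12.5
Step 2: 85 μL + 2900 μL = 2985 μL total → factor 2985/85 = 35.118
Step 3: 0.12 mL brought to 500 μL → factor 0.5/0.12 = 4.1667
Step 4: 0.42 mL + 23.6 mL = 24.02 mL total → factor 24.02/0.42 = 57.19
Overall dilution factor = 12.5 × 35.118 × 4.1667 × 57.19 = 1.046 × 10^5
Final = 6.00 × 10^6 cells/mL / 1.046 × 10^5 = 57.4 cells/mL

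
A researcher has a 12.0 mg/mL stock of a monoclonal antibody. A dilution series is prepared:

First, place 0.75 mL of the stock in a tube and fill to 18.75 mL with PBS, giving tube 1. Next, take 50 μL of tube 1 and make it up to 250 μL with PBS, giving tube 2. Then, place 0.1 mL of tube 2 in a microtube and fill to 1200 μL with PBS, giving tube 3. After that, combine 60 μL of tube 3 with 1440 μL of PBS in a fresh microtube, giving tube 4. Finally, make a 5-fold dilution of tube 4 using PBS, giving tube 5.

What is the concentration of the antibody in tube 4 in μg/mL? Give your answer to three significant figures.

0.320 μg/mL

Step 1: 0.75 mL brought to 18.75 mL → factor 18.75/0.75 = 25
Step 2: 50 μL brought to 250 μL → factor 250/50 = 5
Step 3: 0.1 mL brought to 1200 μL → factor 1.2/0.1 = 12
Step 4: 60 μL + 1440 μL = 1500 μL total → factor 1500/60 = 25
Dilution factor through tube 4 = 25 × 5 × 12 × 25 = 37500
[tube 4] = 12.0 mg/mL / 37500 = 0.0003200 mg/mL = 0.320 μg/mL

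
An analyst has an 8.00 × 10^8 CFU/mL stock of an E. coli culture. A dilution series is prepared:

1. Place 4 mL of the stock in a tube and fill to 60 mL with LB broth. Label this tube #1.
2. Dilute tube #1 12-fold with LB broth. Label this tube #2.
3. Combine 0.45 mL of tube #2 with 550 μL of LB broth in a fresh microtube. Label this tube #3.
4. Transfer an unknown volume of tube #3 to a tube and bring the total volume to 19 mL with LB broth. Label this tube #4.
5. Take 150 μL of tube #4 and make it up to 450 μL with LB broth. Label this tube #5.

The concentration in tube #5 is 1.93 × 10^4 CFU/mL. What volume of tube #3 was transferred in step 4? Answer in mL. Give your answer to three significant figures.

0.550 mL

Step 1: 4 mL brought to 60 mL → factor 60/4 = 15
Step 2: 12-fold → factor 12
Step 3: 0.45 mL + 550 μL = 1 mL total → factor 1/0.45 = 2.2222
Step 4: v brought to 19 mL → factor = 19 mL/v
Step 5: 150 μL brought to 450 μL → factor 450/150 = 3
Product of known-step factors = 1200
Overall factor = 8.00 × 10^8 CFU/mL / (1.93 × 10^4 CFU/mL) = 41451
Step-4 factor = 41451 / 1200 = 34.542
v = 19 mL / 34.542 = 0.550 mL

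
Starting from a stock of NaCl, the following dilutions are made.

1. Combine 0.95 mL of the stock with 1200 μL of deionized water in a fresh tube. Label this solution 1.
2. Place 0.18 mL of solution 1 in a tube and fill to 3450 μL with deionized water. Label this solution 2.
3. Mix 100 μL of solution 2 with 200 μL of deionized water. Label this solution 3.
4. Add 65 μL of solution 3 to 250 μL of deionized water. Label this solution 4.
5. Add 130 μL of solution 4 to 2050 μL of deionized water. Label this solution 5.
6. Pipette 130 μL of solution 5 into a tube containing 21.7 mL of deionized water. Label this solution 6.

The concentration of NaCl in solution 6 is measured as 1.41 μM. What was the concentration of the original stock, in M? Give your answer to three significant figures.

2.50 M

Step 1: 0.95 mL + 1200 μL = 2.15 mL total → factor 2.15/0.95 = 2.2632
Step 2: 0.18 mL brought to 3450 μL → factor 3.45/0.18 = 19.167
Step 3: 100 μL + 200 μL = 300 μL total → factor 300/100 = 3
Step 4: 65 μL + 250 μL = 315 μL total → factor 315/65 = 4.8462
Step 5: 130 μL + 2050 μL = 2180 μL total → factor 2180/130 = 16.769
Step 6: 130 μL + 21.7 mL = 21830 μL total → factor 21830/130 = 167.92
Overall dilution factor = 2.2632 × 19.167 × 3 × 4.8462 × 16.769 × 167.92 = 1.7758 × 10^6
Stock = 1.41 μM × 1.7758 × 10^6 = 2.504 × 10^6 μM = 2.50 M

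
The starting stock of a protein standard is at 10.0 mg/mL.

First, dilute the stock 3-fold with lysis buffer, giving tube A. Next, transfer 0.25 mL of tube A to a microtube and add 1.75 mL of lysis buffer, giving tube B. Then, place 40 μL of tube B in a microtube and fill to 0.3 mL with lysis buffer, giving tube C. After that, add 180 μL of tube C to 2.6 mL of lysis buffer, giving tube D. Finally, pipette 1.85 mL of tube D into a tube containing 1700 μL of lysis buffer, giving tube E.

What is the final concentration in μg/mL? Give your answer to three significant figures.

Step 1: 3-fold → factor 3
Step 2: 0.25 mL + 1.75 mL = 2 mL total → factor 2/0.25 = 8
Step 3: 40 μL brought to 0.3 mL → factor 300/40 = 7.5
Step 4: 180 μL + 2.6 mL = 2780 μL total → factor 2780/180 = 15.444
Step 5: 1.85 mL + 1700 μL = 3.55 mL total → factor 3.55/1.85 = 1.9189
Overall dilution factor = 3 × 8 × 7.5 × 15.444 × 1.9189 = 5334.6
Final = 10.0 mg/mL / 5334.6 = 0.001875 mg/mL = 1.87 μg/mL

1.87 μg/mL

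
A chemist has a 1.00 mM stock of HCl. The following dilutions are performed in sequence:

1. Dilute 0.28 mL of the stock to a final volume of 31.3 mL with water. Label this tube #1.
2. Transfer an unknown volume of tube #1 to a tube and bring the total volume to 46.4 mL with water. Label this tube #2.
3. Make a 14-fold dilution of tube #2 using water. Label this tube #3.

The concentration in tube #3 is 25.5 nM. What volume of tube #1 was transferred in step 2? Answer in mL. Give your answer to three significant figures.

Step 1: 0.28 mL brought to 31.3 mL → factor 31.3/0.28 = 111.79
Step 2: v brought to 46.4 mL → factor = 46.4 mL/v
Step 3: 14-fold → factor 14
Product of known-step factors = 1565
Overall factor = 1.00 mM / (25.5 nM) = 39216
Step-2 factor = 39216 / 1565 = 25.058
v = 46.4 mL / 25.058 = 1.85 mL

1.85 mL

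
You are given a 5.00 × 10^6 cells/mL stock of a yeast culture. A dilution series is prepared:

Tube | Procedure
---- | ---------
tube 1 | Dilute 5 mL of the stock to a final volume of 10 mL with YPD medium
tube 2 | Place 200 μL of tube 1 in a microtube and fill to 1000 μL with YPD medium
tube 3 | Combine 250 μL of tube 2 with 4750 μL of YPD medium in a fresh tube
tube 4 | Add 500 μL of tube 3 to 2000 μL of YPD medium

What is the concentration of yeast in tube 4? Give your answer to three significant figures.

Step 1: 5 mL brought to 10 mL → factor 10/5 = 2
Step 2: 200 μL brought to 1000 μL → factor 1000/200 = 5
Step 3: 250 μL + 4750 μL = 5000 μL total → factor 5000/250 = 20
Step 4: 500 μL + 2000 μL = 2500 μL total → factor 2500/500 = 5
Overall dilution factor = 2 × 5 × 20 × 5 = 1000
Final = 5.00 × 10^6 cells/mL / 1000 = 5.00 × 10^3 cells/mL

5.00 × 10^3 cells/mL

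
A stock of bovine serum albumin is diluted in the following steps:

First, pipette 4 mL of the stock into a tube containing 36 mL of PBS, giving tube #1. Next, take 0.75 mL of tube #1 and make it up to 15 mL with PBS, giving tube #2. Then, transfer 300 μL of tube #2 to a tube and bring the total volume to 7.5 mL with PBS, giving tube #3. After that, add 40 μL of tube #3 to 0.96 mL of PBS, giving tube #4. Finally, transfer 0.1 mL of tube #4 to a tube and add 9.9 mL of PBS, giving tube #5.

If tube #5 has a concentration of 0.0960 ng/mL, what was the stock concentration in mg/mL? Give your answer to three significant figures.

1.20 mg/mL

Step 1: 4 mL + 36 mL = 40 mL total → factor 40/4 = 10
Step 2: 0.75 mL brought to 15 mL → factor 15/0.75 = 20
Step 3: 300 μL brought to 7.5 mL → factor 7500/300 = 25
Step 4: 40 μL + 0.96 mL = 1000 μL total → factor 1000/40 = 25
Step 5: 0.1 mL + 9.9 mL = 10 mL total → factor 10/0.1 = 100
Overall dilution factor = 10 × 20 × 25 × 25 × 100 = 1.25 × 10^7
Stock = 0.0960 ng/mL × 1.25 × 10^7 = 1.200 × 10^6 ng/mL = 1.20 mg/mL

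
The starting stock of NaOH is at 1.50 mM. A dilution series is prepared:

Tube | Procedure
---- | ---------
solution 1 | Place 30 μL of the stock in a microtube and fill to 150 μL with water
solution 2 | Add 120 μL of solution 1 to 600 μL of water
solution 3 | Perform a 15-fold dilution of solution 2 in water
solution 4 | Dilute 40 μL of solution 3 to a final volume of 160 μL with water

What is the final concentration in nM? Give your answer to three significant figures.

Step 1: 30 μL brought to 150 μL → factor 150/30 = 5
Step 2: 120 μL + 600 μL = 720 μL total → factor 720/120 = 6
Step 3: 15-fold → factor 15
Step 4: 40 μL brought to 160 μL → factor 160/40 = 4
Overall dilution factor = 5 × 6 × 15 × 4 = 1800
Final = 1.50 mM / 1800 = 0.0008333 mM = 833 nM

833 nM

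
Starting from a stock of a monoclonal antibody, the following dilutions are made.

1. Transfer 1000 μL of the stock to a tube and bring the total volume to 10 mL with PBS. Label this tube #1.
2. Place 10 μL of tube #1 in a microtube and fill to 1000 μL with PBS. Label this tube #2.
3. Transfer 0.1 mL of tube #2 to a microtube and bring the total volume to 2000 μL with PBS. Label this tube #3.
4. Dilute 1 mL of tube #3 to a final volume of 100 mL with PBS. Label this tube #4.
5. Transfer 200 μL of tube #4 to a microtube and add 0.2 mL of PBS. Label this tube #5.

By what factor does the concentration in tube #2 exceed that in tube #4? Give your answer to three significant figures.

2.00 × 10^3

Step 1: 1000 μL brought to 10 mL → factor 10000/1000 = 10
Step 2: 10 μL brought to 1000 μL → factor 1000/10 = 100
Step 3: 0.1 mL brought to 2000 μL → factor 2/0.1 = 20
Step 4: 1 mL brought to 100 mL → factor 100/1 = 100
Dilution factor to tube #2 = 1000; to tube #4 = 2 × 10^6
[tube #2]/[tube #4] = (factor to tube #4)/(factor to tube #2) = 2 × 10^6/1000 = 2.00 × 10^3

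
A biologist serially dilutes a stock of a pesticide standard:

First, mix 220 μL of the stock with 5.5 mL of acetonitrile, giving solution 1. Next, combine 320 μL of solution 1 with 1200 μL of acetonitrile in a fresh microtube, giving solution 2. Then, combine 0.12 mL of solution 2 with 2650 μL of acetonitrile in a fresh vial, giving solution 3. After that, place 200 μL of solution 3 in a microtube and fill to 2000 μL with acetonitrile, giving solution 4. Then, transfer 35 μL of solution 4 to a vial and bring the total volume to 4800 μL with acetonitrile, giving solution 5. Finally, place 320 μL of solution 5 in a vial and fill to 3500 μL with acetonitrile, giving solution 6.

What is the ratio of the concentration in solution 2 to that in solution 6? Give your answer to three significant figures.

Step 1: 220 μL + 5.5 mL = 5720 μL total → factor 5720/220 = 26
Step 2: 320 μL + 1200 μL = 1520 μL total → factor 1520/320 = 4.75
Step 3: 0.12 mL + 2650 μL = 2.77 mL total → factor 2.77/0.12 = 23.083
Step 4: 200 μL brought to 2000 μL → factor 2000/200 = 10
Step 5: 35 μL brought to 4800 μL → factor 4800/35 = 137.14
Step 6: 320 μL brought to 3500 μL → factor 3500/320 = 10.938
Dilution factor to solution 2 = 123.5; to solution 6 = 4.2762 × 10^7
[solution 2]/[solution 6] = (factor to solution 6)/(factor to solution 2) = 4.2762 × 10^7/123.5 = 3.46 × 10^5

3.46 × 10^5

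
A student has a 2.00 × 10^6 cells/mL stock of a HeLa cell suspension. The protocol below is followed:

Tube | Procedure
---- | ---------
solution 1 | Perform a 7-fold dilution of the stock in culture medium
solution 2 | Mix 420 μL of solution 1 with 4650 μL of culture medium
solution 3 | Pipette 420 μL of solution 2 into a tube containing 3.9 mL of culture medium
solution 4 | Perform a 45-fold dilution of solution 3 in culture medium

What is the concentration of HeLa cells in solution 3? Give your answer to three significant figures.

Step 1: 7-fold → factor 7
Step 2: 420 μL + 4650 μL = 5070 μL total → factor 5070/420 = 12.071
Step 3: 420 μL + 3.9 mL = 4320 μL total → factor 4320/420 = 10.286
Dilution factor through solution 3 = 7 × 12.071 × 10.286 = 869.14
[solution 3] = 2.00 × 10^6 cells/mL / 869.14 = 2.30 × 10^3 cells/mL

2.30 × 10^3 cells/mL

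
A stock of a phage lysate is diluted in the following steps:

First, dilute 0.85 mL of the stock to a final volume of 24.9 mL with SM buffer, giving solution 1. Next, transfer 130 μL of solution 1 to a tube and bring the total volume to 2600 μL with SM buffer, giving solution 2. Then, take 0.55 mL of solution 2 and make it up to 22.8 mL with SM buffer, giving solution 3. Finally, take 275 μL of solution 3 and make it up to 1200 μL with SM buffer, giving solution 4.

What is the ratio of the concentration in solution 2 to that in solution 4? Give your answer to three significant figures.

181

Step 1: 0.85 mL brought to 24.9 mL → factor 24.9/0.85 = 29.294
Step 2: 130 μL brought to 2600 μL → factor 2600/130 = 20
Step 3: 0.55 mL brought to 22.8 mL → factor 22.8/0.55 = 41.455
Step 4: 275 μL brought to 1200 μL → factor 1200/275 = 4.3636
Dilution factor to solution 2 = 585.88; to solution 4 = 1.0598 × 10^5
[solution 2]/[solution 4] = (factor to solution 4)/(factor to solution 2) = 1.0598 × 10^5/585.88 = 181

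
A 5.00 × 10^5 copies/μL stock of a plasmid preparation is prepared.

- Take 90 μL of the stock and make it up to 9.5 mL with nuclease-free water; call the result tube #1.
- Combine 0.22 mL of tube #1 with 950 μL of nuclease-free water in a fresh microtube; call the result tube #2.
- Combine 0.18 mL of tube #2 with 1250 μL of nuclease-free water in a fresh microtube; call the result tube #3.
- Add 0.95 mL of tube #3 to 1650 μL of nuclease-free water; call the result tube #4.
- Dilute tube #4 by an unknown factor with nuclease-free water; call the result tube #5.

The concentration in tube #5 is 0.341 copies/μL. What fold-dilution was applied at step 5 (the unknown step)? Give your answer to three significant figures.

120-fold

Step 1: 90 μL brought to 9.5 mL → factor 9500/90 = 105.56
Step 2: 0.22 mL + 950 μL = 1.17 mL total → factor 1.17/0.22 = 5.3182
Step 3: 0.18 mL + 1250 μL = 1.43 mL total → factor 1.43/0.18 = 7.9444
Step 4: 0.95 mL + 1650 μL = 2.6 mL total → factor 2.6/0.95 = 2.7368
Step 5: unknown factor x
Product of known-step factors = 12206
Overall factor = 5.00 × 10^5 copies/μL / (0.341 copies/μL) = 1.4663 × 10^6
x = 1.4663 × 10^6 / 12206 = 120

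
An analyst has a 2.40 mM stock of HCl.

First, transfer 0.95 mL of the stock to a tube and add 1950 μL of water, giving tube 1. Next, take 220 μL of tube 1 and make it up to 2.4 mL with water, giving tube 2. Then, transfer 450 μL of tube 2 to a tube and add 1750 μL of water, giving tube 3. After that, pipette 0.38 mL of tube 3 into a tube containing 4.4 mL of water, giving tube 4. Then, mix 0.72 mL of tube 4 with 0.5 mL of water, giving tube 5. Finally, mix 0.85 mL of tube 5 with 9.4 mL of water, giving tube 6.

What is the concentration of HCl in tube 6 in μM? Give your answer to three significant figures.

Step 1: 0.95 mL + 1950 μL = 2.9 mL total → factor 2.9/0.95 = 3.0526
Step 2: 220 μL brought to 2.4 mL → factor 2400/220 = 10.909
Step 3: 450 μL + 1750 μL = 2200 μL total → factor 2200/450 = 4.8889
Step 4: 0.38 mL + 4.4 mL = 4.78 mL total → factor 4.78/0.38 = 12.579
Step 5: 0.72 mL + 0.5 mL = 1.22 mL total → factor 1.22/0.72 = 1.6944
Step 6: 0.85 mL + 9.4 mL = 10.25 mL total → factor 10.25/0.85 = 12.059
Overall dilution factor = 3.0526 × 10.909 × 4.8889 × 12.579 × 1.6944 × 12.059 = 41846
Final = 2.40 mM / 41846 = 5.735 × 10^-5 mM = 0.0574 μM

0.0574 μM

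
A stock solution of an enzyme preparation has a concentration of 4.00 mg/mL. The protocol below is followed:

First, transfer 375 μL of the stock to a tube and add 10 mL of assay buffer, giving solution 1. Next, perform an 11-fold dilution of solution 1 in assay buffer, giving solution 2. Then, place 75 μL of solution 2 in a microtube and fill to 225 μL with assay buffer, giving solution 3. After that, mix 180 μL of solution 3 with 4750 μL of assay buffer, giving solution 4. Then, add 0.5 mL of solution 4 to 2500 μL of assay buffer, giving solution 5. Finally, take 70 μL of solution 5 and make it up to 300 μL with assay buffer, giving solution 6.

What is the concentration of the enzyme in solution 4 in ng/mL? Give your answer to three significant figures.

Step 1: 375 μL + 10 mL = 10375 μL total → factor 10375/375 = 27.667
Step 2: 11-fold → factor 11
Step 3: 75 μL brought to 225 μL → factor 225/75 = 3
Step 4: 180 μL + 4750 μL = 4930 μL total → factor 4930/180 = 27.389
Dilution factor through solution 4 = 27.667 × 11 × 3 × 27.389 = 25006
[solution 4] = 4.00 mg/mL / 25006 = 0.0001600 mg/mL = 160 ng/mL

160 ng/mL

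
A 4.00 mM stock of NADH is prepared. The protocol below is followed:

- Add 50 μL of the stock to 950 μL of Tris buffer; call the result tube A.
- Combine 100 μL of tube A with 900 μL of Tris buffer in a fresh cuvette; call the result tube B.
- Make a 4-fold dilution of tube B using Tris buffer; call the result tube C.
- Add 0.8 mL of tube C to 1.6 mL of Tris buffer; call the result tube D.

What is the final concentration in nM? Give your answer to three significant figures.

1.67 × 10^3 nM

Step 1: 50 μL + 950 μL = 1000 μL total → factor 1000/50 = 20
Step 2: 100 μL + 900 μL = 1000 μL total → factor 1000/100 = 10
Step 3: 4-fold → factor 4
Step 4: 0.8 mL + 1.6 mL = 2.4 mL total → factor 2.4/0.8 = 3
Overall dilution factor = 20 × 10 × 4 × 3 = 2400
Final = 4.00 mM / 2400 = 0.001667 mM = 1.67 × 10^3 nM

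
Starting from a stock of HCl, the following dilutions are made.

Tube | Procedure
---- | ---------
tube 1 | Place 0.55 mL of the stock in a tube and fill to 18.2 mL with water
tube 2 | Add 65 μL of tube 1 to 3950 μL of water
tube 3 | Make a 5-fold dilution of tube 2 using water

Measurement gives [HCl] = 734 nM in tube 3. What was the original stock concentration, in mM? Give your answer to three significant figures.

Step 1: 0.55 mL brought to 18.2 mL → factor 18.2/0.55 = 33.091
Step 2: 65 μL + 3950 μL = 4015 μL total → factor 4015/65 = 61.769
Step 3: 5-fold → factor 5
Overall dilution factor = 33.091 × 61.769 × 5 = 10220
Stock = 734 nM × 10220 = 7.501 × 10^6 nM = 7.50 mM

7.50 mM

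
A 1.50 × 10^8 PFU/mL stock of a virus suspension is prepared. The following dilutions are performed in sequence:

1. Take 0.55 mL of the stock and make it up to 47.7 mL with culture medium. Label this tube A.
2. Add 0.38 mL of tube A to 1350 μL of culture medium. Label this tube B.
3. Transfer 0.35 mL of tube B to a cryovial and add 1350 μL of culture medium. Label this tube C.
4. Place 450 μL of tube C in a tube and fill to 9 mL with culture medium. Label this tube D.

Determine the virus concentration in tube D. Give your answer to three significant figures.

3.91 × 10^3 PFU/mL

Step 1: 0.55 mL brought to 47.7 mL → factor 47.7/0.55 = 86.727
Step 2: 0.38 mL + 1350 μL = 1.73 mL total → factor 1.73/0.38 = 4.5526
Step 3: 0.35 mL + 1350 μL = 1.7 mL total → factor 1.7/0.35 = 4.8571
Step 4: 450 μL brought to 9 mL → factor 9000/450 = 20
Overall dilution factor = 86.727 × 4.5526 × 4.8571 × 20 = 38356
Final = 1.50 × 10^8 PFU/mL / 38356 = 3.91 × 10^3 PFU/mL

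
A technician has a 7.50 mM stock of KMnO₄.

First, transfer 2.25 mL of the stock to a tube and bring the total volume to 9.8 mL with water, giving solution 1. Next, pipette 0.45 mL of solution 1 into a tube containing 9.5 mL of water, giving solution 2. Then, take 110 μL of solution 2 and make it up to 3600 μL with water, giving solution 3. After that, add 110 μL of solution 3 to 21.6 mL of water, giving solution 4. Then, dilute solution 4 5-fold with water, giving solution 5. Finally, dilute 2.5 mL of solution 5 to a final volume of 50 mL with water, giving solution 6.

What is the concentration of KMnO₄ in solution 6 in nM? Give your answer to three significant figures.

0.121 nM

Step 1: 2.25 mL brought to 9.8 mL → factor 9.8/2.25 = 4.3556
Step 2: 0.45 mL + 9.5 mL = 9.95 mL total → factor 9.95/0.45 = 22.111
Step 3: 110 μL brought to 3600 μL → factor 3600/110 = 32.727
Step 4: 110 μL + 21.6 mL = 21710 μL total → factor 21710/110 = 197.36
Step 5: 5-fold → factor 5
Step 6: 2.5 mL brought to 50 mL → factor 50/2.5 = 20
Overall dilution factor = 4.3556 × 22.111 × 32.727 × 197.36 × 5 × 20 = 6.2206 × 10^7
Final = 7.50 mM / 6.2206 × 10^7 = 1.206 × 10^-7 mM = 0.121 nM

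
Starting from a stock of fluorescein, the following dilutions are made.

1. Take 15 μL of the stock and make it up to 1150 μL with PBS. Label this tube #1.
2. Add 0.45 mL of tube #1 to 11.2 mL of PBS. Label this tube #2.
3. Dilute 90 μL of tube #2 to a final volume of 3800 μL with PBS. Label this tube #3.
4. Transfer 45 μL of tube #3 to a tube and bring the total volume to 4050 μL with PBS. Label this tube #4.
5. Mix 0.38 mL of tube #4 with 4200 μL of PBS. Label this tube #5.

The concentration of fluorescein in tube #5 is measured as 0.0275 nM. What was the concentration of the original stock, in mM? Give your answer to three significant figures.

2.50 mM

Step 1: 15 μL brought to 1150 μL → factor 1150/15 = 76.667
Step 2: 0.45 mL + 11.2 mL = 11.65 mL total → factor 11.65/0.45 = 25.889
Step 3: 90 μL brought to 3800 μL → factor 3800/90 = 42.222
Step 4: 45 μL brought to 4050 μL → factor 4050/45 = 90
Step 5: 0.38 mL + 4200 μL = 4.58 mL total → factor 4.58/0.38 = 12.053
Overall dilution factor = 76.667 × 25.889 × 42.222 × 90 × 12.053 = 9.0905 × 10^7
Stock = 0.0275 nM × 9.0905 × 10^7 = 2.500 × 10^6 nM = 2.50 mM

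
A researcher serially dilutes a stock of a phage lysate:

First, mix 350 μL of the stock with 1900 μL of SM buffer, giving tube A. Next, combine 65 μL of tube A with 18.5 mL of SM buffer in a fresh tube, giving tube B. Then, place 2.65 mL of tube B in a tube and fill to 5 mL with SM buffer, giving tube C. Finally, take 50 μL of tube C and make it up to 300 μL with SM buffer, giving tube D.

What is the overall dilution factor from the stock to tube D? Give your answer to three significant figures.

Step 1: 350 μL + 1900 μL = 2250 μL total → factor 2250/350 = 6.4286
Step 2: 65 μL + 18.5 mL = 18565 μL total → factor 18565/65 = 285.62
Step 3: 2.65 mL brought to 5 mL → factor 5/2.65 = 1.8868
Step 4: 50 μL brought to 300 μL → factor 300/50 = 6
Overall dilution factor = 6.4286 × 285.62 × 1.8868 × 6 = 20786

2.08 × 10^4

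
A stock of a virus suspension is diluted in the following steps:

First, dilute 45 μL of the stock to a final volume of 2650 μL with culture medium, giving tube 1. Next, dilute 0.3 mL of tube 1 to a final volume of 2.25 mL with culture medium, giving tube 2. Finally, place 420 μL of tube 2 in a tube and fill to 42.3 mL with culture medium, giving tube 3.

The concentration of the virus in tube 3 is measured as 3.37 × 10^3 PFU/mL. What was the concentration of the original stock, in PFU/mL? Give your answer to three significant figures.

1.50 × 10^8 PFU/mL

Step 1: 45 μL brought to 2650 μL → factor 2650/45 = 58.889
Step 2: 0.3 mL brought to 2.25 mL → factor 2.25/0.3 = 7.5
Step 3: 420 μL brought to 42.3 mL → factor 42300/420 = 100.71
Overall dilution factor = 58.889 × 7.5 × 100.71 = 44482
Stock = 3.37 × 10^3 PFU/mL × 44482 = 1.50 × 10^8 PFU/mL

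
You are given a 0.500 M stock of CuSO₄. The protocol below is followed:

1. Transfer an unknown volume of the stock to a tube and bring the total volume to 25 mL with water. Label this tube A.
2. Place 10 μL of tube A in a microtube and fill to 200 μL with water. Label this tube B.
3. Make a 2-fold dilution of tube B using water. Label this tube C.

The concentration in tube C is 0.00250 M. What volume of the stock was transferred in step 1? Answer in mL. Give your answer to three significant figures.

Step 1: v brought to 25 mL → factor = 25 mL/v
Step 2: 10 μL brought to 200 μL → factor 200/10 = 20
Step 3: 2-fold → factor 2
Product of known-step factors = 40
Overall factor = 0.500 M / (0.00250 M) = 200
Step-1 factor = 200 / 40 = 5
v = 25 mL / 5 = 5.00 mL

5.00 mL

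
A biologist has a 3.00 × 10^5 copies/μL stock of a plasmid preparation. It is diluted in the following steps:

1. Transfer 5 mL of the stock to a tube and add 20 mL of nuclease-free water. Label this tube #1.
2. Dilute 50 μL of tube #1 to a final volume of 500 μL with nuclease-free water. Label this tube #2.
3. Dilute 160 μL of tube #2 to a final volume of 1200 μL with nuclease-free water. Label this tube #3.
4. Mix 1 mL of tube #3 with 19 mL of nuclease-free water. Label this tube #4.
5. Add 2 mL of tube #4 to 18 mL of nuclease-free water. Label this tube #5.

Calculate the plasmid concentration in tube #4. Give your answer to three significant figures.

Step 1: 5 mL + 20 mL = 25 mL total → factor 25/5 = 5
Step 2: 50 μL brought to 500 μL → factor 500/50 = 10
Step 3: 160 μL brought to 1200 μL → factor 1200/160 = 7.5
Step 4: 1 mL + 19 mL = 20 mL total → factor 20/1 = 20
Dilution factor through tube #4 = 5 × 10 × 7.5 × 20 = 7500
[tube #4] = 3.00 × 10^5 copies/μL / 7500 = 40.0 copies/μL

40.0 copies/μL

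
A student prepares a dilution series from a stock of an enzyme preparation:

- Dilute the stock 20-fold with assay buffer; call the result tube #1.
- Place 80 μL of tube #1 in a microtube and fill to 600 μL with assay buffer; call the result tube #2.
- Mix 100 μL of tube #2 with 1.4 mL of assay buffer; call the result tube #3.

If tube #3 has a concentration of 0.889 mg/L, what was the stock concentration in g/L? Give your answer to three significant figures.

2.00 g/L

Step 1: 20-fold → factor 20
Step 2: 80 μL brought to 600 μL → factor 600/80 = 7.5
Step 3: 100 μL + 1.4 mL = 1500 μL total → factor 1500/100 = 15
Overall dilution factor = 20 × 7.5 × 15 = 2250
Stock = 0.889 mg/L × 2250 = 2000 mg/L = 2.00 g/L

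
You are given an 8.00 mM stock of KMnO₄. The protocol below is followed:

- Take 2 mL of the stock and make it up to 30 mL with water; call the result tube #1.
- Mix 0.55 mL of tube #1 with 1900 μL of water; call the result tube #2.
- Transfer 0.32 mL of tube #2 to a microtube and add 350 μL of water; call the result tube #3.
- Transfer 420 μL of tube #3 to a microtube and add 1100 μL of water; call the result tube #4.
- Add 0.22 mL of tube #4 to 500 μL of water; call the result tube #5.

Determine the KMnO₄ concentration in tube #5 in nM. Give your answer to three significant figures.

4.83 × 10^3 nM

Step 1: 2 mL brought to 30 mL → factor 30/2 = 15
Step 2: 0.55 mL + 1900 μL = 2.45 mL total → factor 2.45/0.55 = 4.4545
Step 3: 0.32 mL + 350 μL = 0.67 mL total → factor 0.67/0.32 = 2.0938
Step 4: 420 μL + 1100 μL = 1520 μL total → factor 1520/420 = 3.619
Step 5: 0.22 mL + 500 μL = 0.72 mL total → factor 0.72/0.22 = 3.2727
Overall dilution factor = 15 × 4.4545 × 2.0938 × 3.619 × 3.2727 = 1657
Final = 8.00 mM / 1657 = 0.004828 mM = 4.83 × 10^3 nM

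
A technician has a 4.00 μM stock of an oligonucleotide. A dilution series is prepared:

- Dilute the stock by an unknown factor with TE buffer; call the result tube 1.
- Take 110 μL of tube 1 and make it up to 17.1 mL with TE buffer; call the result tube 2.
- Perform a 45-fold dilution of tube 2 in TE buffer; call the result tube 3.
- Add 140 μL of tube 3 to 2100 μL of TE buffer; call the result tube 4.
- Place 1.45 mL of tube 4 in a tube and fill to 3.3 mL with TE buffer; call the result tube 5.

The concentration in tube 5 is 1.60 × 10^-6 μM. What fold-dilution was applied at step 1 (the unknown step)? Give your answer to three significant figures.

9.81-fold

Step 1: unknown factor x
Step 2: 110 μL brought to 17.1 mL → factor 17100/110 = 155.45
Step 3: 45-fold → factor 45
Step 4: 140 μL + 2100 μL = 2240 μL total → factor 2240/140 = 16
Step 5: 1.45 mL brought to 3.3 mL → factor 3.3/1.45 = 2.2759
Product of known-step factors = 2.5473 × 10^5
Overall factor = 4.00 μM / (1.60 × 10^-6 μM) = 2.5 × 10^6
x = 2.5 × 10^6 / 2.5473 × 10^5 = 9.81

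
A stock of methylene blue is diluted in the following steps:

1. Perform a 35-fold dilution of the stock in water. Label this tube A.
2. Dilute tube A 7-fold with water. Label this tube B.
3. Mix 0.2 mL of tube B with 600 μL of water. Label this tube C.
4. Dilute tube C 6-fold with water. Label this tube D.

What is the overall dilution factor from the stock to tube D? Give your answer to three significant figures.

5.88 × 10^3

Step 1: 35-fold → factor 35
Step 2: 7-fold → factor 7
Step 3: 0.2 mL + 600 μL = 0.8 mL total → factor 0.8/0.2 = 4
Step 4: 6-fold → factor 6
Overall dilution factor = 35 × 7 × 4 × 6 = 5880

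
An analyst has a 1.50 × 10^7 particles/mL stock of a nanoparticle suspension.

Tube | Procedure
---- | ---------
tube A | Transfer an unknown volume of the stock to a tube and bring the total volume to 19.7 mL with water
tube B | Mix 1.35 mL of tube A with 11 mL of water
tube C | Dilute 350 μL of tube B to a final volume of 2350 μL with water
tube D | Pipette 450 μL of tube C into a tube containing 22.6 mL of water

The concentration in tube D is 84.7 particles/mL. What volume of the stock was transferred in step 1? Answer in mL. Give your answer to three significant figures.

0.350 mL

Step 1: v brought to 19.7 mL → factor = 19.7 mL/v
Step 2: 1.35 mL + 11 mL = 12.35 mL total → factor 12.35/1.35 = 9.1481
Step 3: 350 μL brought to 2350 μL → factor 2350/350 = 6.7143
Step 4: 450 μL + 22.6 mL = 23050 μL total → factor 23050/450 = 51.222
Product of known-step factors = 3146.2
Overall factor = 1.50 × 10^7 particles/mL / (84.7 particles/mL) = 1.771 × 10^5
Step-1 factor = 1.771 × 10^5 / 3146.2 = 56.288
v = 19.7 mL / 56.288 = 0.350 mL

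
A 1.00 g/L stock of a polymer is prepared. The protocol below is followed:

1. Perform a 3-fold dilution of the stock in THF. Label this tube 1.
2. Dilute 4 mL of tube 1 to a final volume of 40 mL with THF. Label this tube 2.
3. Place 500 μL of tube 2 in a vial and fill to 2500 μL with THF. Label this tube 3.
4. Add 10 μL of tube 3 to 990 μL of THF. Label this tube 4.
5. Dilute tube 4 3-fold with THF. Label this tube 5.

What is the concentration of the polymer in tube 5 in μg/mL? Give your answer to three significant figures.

Step 1: 3-fold → factor 3
Step 2: 4 mL brought to 40 mL → factor 40/4 = 10
Step 3: 500 μL brought to 2500 μL → factor 2500/500 = 5
Step 4: 10 μL + 990 μL = 1000 μL total → factor 1000/10 = 100
Step 5: 3-fold → factor 3
Overall dilution factor = 3 × 10 × 5 × 100 × 3 = 45000
Final = 1.00 g/L / 45000 = 2.222 × 10^-5 g/L = 0.0222 μg/mL

0.0222 μg/mL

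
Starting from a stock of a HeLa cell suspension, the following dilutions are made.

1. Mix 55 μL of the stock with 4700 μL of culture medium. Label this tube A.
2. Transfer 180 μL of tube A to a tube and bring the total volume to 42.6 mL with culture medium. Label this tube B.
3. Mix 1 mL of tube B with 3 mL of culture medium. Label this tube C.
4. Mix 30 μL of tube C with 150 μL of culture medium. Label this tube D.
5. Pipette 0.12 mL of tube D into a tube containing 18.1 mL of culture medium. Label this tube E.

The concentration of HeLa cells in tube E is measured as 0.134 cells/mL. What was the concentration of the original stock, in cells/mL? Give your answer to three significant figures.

9.99 × 10^6 cells/mL

Step 1: 55 μL + 4700 μL = 4755 μL total → factor 4755/55 = 86.455
Step 2: 180 μL brought to 42.6 mL → factor 42600/180 = 236.67
Step 3: 1 mL + 3 mL = 4 mL total → factor 4/1 = 4
Step 4: 30 μL + 150 μL = 180 μL total → factor 180/30 = 6
Step 5: 0.12 mL + 18.1 mL = 18.22 mL total → factor 18.22/0.12 = 151.83
Overall dilution factor = 86.455 × 236.67 × 4 × 6 × 151.83 = 7.456 × 10^7
Stock = 0.134 cells/mL × 7.456 × 10^7 = 9.99 × 10^6 cells/mL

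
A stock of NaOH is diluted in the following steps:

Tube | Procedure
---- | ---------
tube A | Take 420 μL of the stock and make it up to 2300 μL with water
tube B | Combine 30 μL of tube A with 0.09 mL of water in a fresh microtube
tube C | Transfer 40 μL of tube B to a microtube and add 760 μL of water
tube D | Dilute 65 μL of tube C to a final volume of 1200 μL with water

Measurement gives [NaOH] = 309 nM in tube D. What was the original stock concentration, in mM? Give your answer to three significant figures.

2.50 mM

Step 1: 420 μL brought to 2300 μL → factor 2300/420 = 5.4762
Step 2: 30 μL + 0.09 mL = 120 μL total → factor 120/30 = 4
Step 3: 40 μL + 760 μL = 800 μL total → factor 800/40 = 20
Step 4: 65 μL brought to 1200 μL → factor 1200/65 = 18.462
Overall dilution factor = 5.4762 × 4 × 20 × 18.462 = 8087.9
Stock = 309 nM × 8087.9 = 2.499 × 10^6 nM = 2.50 mM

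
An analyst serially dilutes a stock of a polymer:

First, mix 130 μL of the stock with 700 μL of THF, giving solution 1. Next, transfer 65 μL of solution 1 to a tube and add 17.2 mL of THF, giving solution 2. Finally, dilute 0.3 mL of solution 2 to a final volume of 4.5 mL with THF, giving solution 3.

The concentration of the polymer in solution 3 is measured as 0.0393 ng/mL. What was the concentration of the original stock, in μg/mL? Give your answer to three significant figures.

1.00 μg/mL

Step 1: 130 μL + 700 μL = 830 μL total → factor 830/130 = 6.3846
Step 2: 65 μL + 17.2 mL = 17265 μL total → factor 17265/65 = 265.62
Step 3: 0.3 mL brought to 4.5 mL → factor 4.5/0.3 = 15
Overall dilution factor = 6.3846 × 265.62 × 15 = 25438
Stock = 0.0393 ng/mL × 25438 = 999.7 ng/mL = 1.00 μg/mL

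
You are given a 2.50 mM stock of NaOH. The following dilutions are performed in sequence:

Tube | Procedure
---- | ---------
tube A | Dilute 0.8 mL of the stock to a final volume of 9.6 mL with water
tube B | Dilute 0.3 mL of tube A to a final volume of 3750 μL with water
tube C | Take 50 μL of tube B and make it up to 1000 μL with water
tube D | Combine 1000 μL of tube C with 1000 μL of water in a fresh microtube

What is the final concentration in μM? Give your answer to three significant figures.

0.417 μM

Step 1: 0.8 mL brought to 9.6 mL → factor 9.6/0.8 = 12
Step 2: 0.3 mL brought to 3750 μL → factor 3.75/0.3 = 12.5
Step 3: 50 μL brought to 1000 μL → factor 1000/50 = 20
Step 4: 1000 μL + 1000 μL = 2000 μL total → factor 2000/1000 = 2
Overall dilution factor = 12 × 12.5 × 20 × 2 = 6000
Final = 2.50 mM / 6000 = 0.0004167 mM = 0.417 μM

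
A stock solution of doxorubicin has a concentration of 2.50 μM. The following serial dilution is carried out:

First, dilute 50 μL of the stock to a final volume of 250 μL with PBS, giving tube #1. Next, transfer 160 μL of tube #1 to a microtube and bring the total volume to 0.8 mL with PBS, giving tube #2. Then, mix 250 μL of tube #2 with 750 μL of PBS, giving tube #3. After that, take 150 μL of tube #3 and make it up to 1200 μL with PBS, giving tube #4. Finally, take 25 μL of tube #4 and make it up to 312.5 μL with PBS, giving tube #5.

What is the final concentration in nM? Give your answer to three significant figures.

Step 1: 50 μL brought to 250 μL → factor 250/50 = 5
Step 2: 160 μL brought to 0.8 mL → factor 800/160 = 5
Step 3: 250 μL + 750 μL = 1000 μL total → factor 1000/250 = 4
Step 4: 150 μL brought to 1200 μL → factor 1200/150 = 8
Step 5: 25 μL brought to 312.5 μL → factor 312.5/25 = 12.5
Overall dilution factor = 5 × 5 × 4 × 8 × 12.5 = 10000
Final = 2.50 μM / 10000 = 0.0002500 μM = 0.250 nM

0.250 nM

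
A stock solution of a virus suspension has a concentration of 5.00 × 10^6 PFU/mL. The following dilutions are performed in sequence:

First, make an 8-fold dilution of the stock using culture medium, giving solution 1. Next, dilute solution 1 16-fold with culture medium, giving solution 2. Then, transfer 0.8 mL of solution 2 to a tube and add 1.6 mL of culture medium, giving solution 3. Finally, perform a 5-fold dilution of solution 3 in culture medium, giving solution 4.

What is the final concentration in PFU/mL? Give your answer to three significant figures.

2.60 × 10^3 PFU/mL

Step 1: 8-fold → factor 8
Step 2: 16-fold → factor 16
Step 3: 0.8 mL + 1.6 mL = 2.4 mL total → factor 2.4/0.8 = 3
Step 4: 5-fold → factor 5
Overall dilution factor = 8 × 16 × 3 × 5 = 1920
Final = 5.00 × 10^6 PFU/mL / 1920 = 2.60 × 10^3 PFU/mL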